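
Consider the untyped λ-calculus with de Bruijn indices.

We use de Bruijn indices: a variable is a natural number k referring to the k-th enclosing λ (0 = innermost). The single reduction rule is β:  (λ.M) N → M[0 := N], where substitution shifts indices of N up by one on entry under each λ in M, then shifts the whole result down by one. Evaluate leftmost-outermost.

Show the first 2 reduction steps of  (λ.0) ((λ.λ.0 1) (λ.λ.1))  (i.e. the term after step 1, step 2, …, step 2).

  start: (λ.0) ((λ.λ.0 1) (λ.λ.1))
  →1  (λ.λ.0 1) (λ.λ.1)
  →2  λ.0 (λ.λ.1)

Answer: after 2 steps: λ.0 (λ.λ.1)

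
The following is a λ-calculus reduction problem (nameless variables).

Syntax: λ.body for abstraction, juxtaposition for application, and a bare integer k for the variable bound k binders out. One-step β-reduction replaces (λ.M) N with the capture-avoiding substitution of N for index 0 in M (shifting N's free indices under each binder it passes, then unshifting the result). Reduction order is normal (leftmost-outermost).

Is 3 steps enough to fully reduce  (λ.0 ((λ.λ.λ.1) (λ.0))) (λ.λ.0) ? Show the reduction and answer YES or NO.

Answer: YES — reaches normal form λ.0 in 2 ≤ 3 steps

Reduction:
  start: (λ.0 ((λ.λ.λ.1) (λ.0))) (λ.λ.0)
  step 1: (λ.λ.0) ((λ.λ.λ.1) (λ.0))
  step 2: λ.0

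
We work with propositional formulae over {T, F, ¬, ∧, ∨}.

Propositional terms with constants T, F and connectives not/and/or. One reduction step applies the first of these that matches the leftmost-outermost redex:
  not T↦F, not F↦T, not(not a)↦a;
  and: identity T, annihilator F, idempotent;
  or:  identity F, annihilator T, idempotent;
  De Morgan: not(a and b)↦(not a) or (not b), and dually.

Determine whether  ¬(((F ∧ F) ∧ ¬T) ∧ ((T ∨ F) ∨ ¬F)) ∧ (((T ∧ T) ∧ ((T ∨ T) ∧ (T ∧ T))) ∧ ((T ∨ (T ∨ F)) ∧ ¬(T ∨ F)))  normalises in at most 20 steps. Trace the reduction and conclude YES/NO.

  start: ¬(((F ∧ F) ∧ ¬T) ∧ ((T ∨ F) ∨ ¬F)) ∧ (((T ∧ T) ∧ ((T ∨ T) ∧ (T ∧ T))) ∧ ((T ∨ (T ∨ F)) ∧ ¬(T ∨ F)))
  step 1: (¬((F ∧ F) ∧ ¬T) ∨ ¬((T ∨ F) ∨ ¬F)) ∧ (((T ∧ T) ∧ ((T ∨ T) ∧ (T ∧ T))) ∧ ((T ∨ (T ∨ F)) ∧ ¬(T ∨ F)))
  step 2: ((¬(F ∧ F) ∨ ¬¬T) ∨ ¬((T ∨ F) ∨ ¬F)) ∧ (((T ∧ T) ∧ ((T ∨ T) ∧ (T ∧ T))) ∧ ((T ∨ (T ∨ F)) ∧ ¬(T ∨ F)))
  step 3: (((¬F ∨ ¬F) ∨ ¬¬T) ∨ ¬((T ∨ F) ∨ ¬F)) ∧ (((T ∧ T) ∧ ((T ∨ T) ∧ (T ∧ T))) ∧ ((T ∨ (T ∨ F)) ∧ ¬(T ∨ F)))
  step 4: ((¬F ∨ ¬¬T) ∨ ¬((T ∨ F) ∨ ¬F)) ∧ (((T ∧ T) ∧ ((T ∨ T) ∧ (T ∧ T))) ∧ ((T ∨ (T ∨ F)) ∧ ¬(T ∨ F)))
  step 5: ((T ∨ ¬¬T) ∨ ¬((T ∨ F) ∨ ¬F)) ∧ (((T ∧ T) ∧ ((T ∨ T) ∧ (T ∧ T))) ∧ ((T ∨ (T ∨ F)) ∧ ¬(T ∨ F)))
  step 6: (T ∨ ¬((T ∨ F) ∨ ¬F)) ∧ (((T ∧ T) ∧ ((T ∨ T) ∧ (T ∧ T))) ∧ ((T ∨ (T ∨ F)) ∧ ¬(T ∨ F)))
  step 7: T ∧ (((T ∧ T) ∧ ((T ∨ T) ∧ (T ∧ T))) ∧ ((T ∨ (T ∨ F)) ∧ ¬(T ∨ F)))
  step 8: ((T ∧ T) ∧ ((T ∨ T) ∧ (T ∧ T))) ∧ ((T ∨ (T ∨ F)) ∧ ¬(T ∨ F))
  step 9: (T ∧ ((T ∨ T) ∧ (T ∧ T))) ∧ ((T ∨ (T ∨ F)) ∧ ¬(T ∨ F))
  step 10: ((T ∨ T) ∧ (T ∧ T)) ∧ ((T ∨ (T ∨ F)) ∧ ¬(T ∨ F))
  step 11: (T ∧ (T ∧ T)) ∧ ((T ∨ (T ∨ F)) ∧ ¬(T ∨ F))
  step 12: (T ∧ T) ∧ ((T ∨ (T ∨ F)) ∧ ¬(T ∨ F))
  step 13: T ∧ ((T ∨ (T ∨ F)) ∧ ¬(T ∨ F))
  step 14: (T ∨ (T ∨ F)) ∧ ¬(T ∨ F)
  step 15: T ∧ ¬(T ∨ F)
  step 16: ¬(T ∨ F)
  step 17: ¬T ∧ ¬F
  step 18: F ∧ ¬F
  step 19: F

Answer: YES — reaches normal form F in 19 ≤ 20 steps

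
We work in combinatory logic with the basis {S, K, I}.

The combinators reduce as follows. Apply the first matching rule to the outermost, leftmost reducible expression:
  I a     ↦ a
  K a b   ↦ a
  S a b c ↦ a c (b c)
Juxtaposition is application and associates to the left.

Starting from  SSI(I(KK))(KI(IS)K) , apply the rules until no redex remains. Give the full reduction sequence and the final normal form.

  start: SSI(I(KK))(KI(IS)K)
  step 1: S(I(KK))(I(I(KK)))(KI(IS)K)
  step 2: I(KK)(KI(IS)K)(I(I(KK))(KI(IS)K))
  step 3: KK(KI(IS)K)(I(I(KK))(KI(IS)K))
  step 4: K(I(I(KK))(KI(IS)K))
  step 5: K(I(KK)(KI(IS)K))
  step 6: K(KK(KI(IS)K))
  step 7: KK

Answer: normal form = KK  (in 7 steps)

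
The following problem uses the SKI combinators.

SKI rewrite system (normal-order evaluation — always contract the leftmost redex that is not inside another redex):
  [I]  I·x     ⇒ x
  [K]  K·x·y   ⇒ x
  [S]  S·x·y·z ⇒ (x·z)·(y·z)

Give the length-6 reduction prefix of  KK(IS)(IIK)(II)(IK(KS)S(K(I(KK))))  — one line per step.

Answer: after 6 steps: K(KS(K(I(KK))))

Reduction:
  start: KK(IS)(IIK)(II)(IK(KS)S(K(I(KK))))
  step 1: K(IIK)(II)(IK(KS)S(K(I(KK))))
  step 2: IIK(IK(KS)S(K(I(KK))))
  step 3: IK(IK(KS)S(K(I(KK))))
  step 4: K(IK(KS)S(K(I(KK))))
  step 5: K(K(KS)S(K(I(KK))))
  step 6: K(KS(K(I(KK))))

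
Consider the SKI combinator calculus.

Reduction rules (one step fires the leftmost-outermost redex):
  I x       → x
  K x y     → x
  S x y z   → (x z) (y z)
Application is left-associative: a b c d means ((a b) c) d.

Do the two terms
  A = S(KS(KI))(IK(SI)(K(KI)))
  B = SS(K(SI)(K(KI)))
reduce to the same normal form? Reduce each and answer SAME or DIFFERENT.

Term A:
  start: S(KS(KI))(IK(SI)(K(KI)))
  [1] SS(IK(SI)(K(KI)))
  [2] SS(K(SI)(K(KI)))
  [3] SS(SI)

Term B:
  start: SS(K(SI)(K(KI)))
  [1] SS(SI)

Answer: SAME — A ⇓ SS(SI), B ⇓ SS(SI)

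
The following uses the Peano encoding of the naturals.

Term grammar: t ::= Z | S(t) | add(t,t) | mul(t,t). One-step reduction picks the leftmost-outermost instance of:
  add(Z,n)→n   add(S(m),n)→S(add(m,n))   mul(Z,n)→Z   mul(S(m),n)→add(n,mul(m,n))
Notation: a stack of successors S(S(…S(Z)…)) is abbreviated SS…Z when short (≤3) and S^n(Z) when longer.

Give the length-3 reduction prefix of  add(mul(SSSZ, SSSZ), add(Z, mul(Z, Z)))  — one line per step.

  start: add(mul(SSSZ, SSSZ), add(Z, mul(Z, Z)))
  [1] add(add(SSSZ, mul(SSZ, SSSZ)), add(Z, mul(Z, Z)))
  [2] add(S(add(SSZ, mul(SSZ, SSSZ))), add(Z, mul(Z, Z)))
  [3] S(add(add(SSZ, mul(SSZ, SSSZ)), add(Z, mul(Z, Z))))

Answer: after 3 steps: S(add(add(SSZ, mul(SSZ, SSSZ)), add(Z, mul(Z, Z))))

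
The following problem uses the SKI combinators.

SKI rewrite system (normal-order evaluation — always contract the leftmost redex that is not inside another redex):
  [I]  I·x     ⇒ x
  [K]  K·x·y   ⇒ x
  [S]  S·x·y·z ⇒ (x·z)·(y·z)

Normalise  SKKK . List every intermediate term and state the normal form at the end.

Answer: normal form = K  (in 2 steps)

Reduction:
  start: SKKK
  →1  KK(KK)
  →2  K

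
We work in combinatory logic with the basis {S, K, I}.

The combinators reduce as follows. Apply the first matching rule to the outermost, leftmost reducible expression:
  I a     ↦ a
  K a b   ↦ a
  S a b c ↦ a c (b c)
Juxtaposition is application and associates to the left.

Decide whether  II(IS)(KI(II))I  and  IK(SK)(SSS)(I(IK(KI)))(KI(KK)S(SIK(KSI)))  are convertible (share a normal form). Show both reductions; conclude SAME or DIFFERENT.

Term A:
  start: II(IS)(KI(II))I
  →1  I(IS)(KI(II))I
  →2  IS(KI(II))I
  →3  S(KI(II))I
  →4  SII

Term B:
  start: IK(SK)(SSS)(I(IK(KI)))(KI(KK)S(SIK(KSI)))
  →1  K(SK)(SSS)(I(IK(KI)))(KI(KK)S(SIK(KSI)))
  →2  SK(I(IK(KI)))(KI(KK)S(SIK(KSI)))
  →3  K(KI(KK)S(SIK(KSI)))(I(IK(KI))(KI(KK)S(SIK(KSI))))
  →4  KI(KK)S(SIK(KSI))
  →5  IS(SIK(KSI))
  →6  S(SIK(KSI))
  →7  S(I(KSI)(K(KSI)))
  →8  S(KSI(K(KSI)))
  →9  S(S(K(KSI)))
  →10  S(S(KS))

Answer: DIFFERENT — A ⇓ SII, B ⇓ S(S(KS))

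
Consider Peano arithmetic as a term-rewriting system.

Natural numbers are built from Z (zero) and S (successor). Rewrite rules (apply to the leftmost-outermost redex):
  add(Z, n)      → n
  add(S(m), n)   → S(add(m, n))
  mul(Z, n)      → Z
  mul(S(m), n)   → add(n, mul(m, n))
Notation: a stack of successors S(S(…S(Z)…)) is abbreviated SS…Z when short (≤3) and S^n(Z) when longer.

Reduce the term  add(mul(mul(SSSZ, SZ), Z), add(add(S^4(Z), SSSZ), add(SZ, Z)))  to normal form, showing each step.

Answer: normal form = S^8(Z)  (in 33 steps)

Derivation:
  start: add(mul(mul(SSSZ, SZ), Z), add(add(S^4(Z), SSSZ), add(SZ, Z)))
  →1  add(mul(add(SZ, mul(SSZ, SZ)), Z), add(add(S^4(Z), SSSZ), add(SZ, Z)))
  →2  add(mul(S(add(Z, mul(SSZ, SZ))), Z), add(add(S^4(Z), SSSZ), add(SZ, Z)))
  →3  add(add(Z, mul(add(Z, mul(SSZ, SZ)), Z)), add(add(S^4(Z), SSSZ), add(SZ, Z)))
  →4  add(mul(add(Z, mul(SSZ, SZ)), Z), add(add(S^4(Z), SSSZ), add(SZ, Z)))
  →5  add(mul(mul(SSZ, SZ), Z), add(add(S^4(Z), SSSZ), add(SZ, Z)))
  →6  add(mul(add(SZ, mul(SZ, SZ)), Z), add(add(S^4(Z), SSSZ), add(SZ, Z)))
  →7  add(mul(S(add(Z, mul(SZ, SZ))), Z), add(add(S^4(Z), SSSZ), add(SZ, Z)))
  →8  add(add(Z, mul(add(Z, mul(SZ, SZ)), Z)), add(add(S^4(Z), SSSZ), add(SZ, Z)))
  →9  add(mul(add(Z, mul(SZ, SZ)), Z), add(add(S^4(Z), SSSZ), add(SZ, Z)))
  →10  add(mul(mul(SZ, SZ), Z), add(add(S^4(Z), SSSZ), add(SZ, Z)))
  →11  add(mul(add(SZ, mul(Z, SZ)), Z), add(add(S^4(Z), SSSZ), add(SZ, Z)))
  →12  add(mul(S(add(Z, mul(Z, SZ))), Z), add(add(S^4(Z), SSSZ), add(SZ, Z)))
  →13  add(add(Z, mul(add(Z, mul(Z, SZ)), Z)), add(add(S^4(Z), SSSZ), add(SZ, Z)))
  →14  add(mul(add(Z, mul(Z, SZ)), Z), add(add(S^4(Z), SSSZ), add(SZ, Z)))
  →15  add(mul(mul(Z, SZ), Z), add(add(S^4(Z), SSSZ), add(SZ, Z)))
  →16  add(mul(Z, Z), add(add(S^4(Z), SSSZ), add(SZ, Z)))
  →17  add(Z, add(add(S^4(Z), SSSZ), add(SZ, Z)))
  →18  add(add(S^4(Z), SSSZ), add(SZ, Z))
  →19  add(S(add(SSSZ, SSSZ)), add(SZ, Z))
  →20  S(add(add(SSSZ, SSSZ), add(SZ, Z)))
  →21  S(add(S(add(SSZ, SSSZ)), add(SZ, Z)))
  →22  S(S(add(add(SSZ, SSSZ), add(SZ, Z))))
  →23  S(S(add(S(add(SZ, SSSZ)), add(SZ, Z))))
  →24  S(S(S(add(add(SZ, SSSZ), add(SZ, Z)))))
  →25  S(S(S(add(S(add(Z, SSSZ)), add(SZ, Z)))))
  →26  S(S(S(S(add(add(Z, SSSZ), add(SZ, Z))))))
  →27  S(S(S(S(add(SSSZ, add(SZ, Z))))))
  →28  S(S(S(S(S(add(SSZ, add(SZ, Z)))))))
  →29  S(S(S(S(S(S(add(SZ, add(SZ, Z))))))))
  →30  S(S(S(S(S(S(S(add(Z, add(SZ, Z)))))))))
  →31  S(S(S(S(S(S(S(add(SZ, Z))))))))
  →32  S(S(S(S(S(S(S(S(add(Z, Z)))))))))
  →33  S^8(Z)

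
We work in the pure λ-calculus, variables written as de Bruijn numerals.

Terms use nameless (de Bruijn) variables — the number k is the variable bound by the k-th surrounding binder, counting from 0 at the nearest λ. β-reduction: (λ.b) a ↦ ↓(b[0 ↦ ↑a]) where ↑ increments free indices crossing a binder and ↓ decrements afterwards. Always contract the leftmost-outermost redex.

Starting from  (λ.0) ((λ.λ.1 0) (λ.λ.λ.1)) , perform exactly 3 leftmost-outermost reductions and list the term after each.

  start: (λ.0) ((λ.λ.1 0) (λ.λ.λ.1))
  [1] (λ.λ.1 0) (λ.λ.λ.1)
  [2] λ.(λ.λ.λ.1) 0
  [3] λ.λ.λ.1

Answer: after 3 steps: λ.λ.λ.1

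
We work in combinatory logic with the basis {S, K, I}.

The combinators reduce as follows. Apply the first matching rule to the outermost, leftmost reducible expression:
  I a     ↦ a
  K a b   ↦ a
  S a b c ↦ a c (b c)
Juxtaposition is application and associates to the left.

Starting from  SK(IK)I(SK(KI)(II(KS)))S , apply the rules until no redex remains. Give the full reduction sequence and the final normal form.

Answer: normal form = S  (in 8 steps)

Working:
  start: SK(IK)I(SK(KI)(II(KS)))S
  →1  KI(IKI)(SK(KI)(II(KS)))S
  →2  I(SK(KI)(II(KS)))S
  →3  SK(KI)(II(KS))S
  →4  K(II(KS))(KI(II(KS)))S
  →5  II(KS)S
  →6  I(KS)S
  →7  KSS
  →8  S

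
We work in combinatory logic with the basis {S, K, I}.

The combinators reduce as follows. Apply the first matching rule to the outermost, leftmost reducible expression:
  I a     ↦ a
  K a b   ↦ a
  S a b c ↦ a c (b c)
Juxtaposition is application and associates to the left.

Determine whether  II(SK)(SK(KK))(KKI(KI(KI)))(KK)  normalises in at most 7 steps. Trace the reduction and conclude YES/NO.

  start: II(SK)(SK(KK))(KKI(KI(KI)))(KK)
  [1] I(SK)(SK(KK))(KKI(KI(KI)))(KK)
  [2] SK(SK(KK))(KKI(KI(KI)))(KK)
  [3] K(KKI(KI(KI)))(SK(KK)(KKI(KI(KI))))(KK)
  [4] KKI(KI(KI))(KK)
  [5] K(KI(KI))(KK)
  [6] KI(KI)
  [7] I

Answer: YES — reaches normal form I in 7 ≤ 7 steps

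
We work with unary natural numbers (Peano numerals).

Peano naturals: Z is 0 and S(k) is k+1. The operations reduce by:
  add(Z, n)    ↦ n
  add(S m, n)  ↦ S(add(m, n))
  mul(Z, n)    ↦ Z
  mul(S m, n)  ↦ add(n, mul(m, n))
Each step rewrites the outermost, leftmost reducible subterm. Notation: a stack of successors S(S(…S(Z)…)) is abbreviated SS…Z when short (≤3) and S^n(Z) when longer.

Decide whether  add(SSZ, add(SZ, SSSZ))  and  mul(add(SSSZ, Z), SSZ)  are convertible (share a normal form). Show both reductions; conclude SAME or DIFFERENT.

Answer: SAME — A ⇓ S^6(Z), B ⇓ S^6(Z)

Working:
Term A:
  start: add(SSZ, add(SZ, SSSZ))
  step 1: S(add(SZ, add(SZ, SSSZ)))
  step 2: S(S(add(Z, add(SZ, SSSZ))))
  step 3: S(S(add(SZ, SSSZ)))
  step 4: S(S(S(add(Z, SSSZ))))
  step 5: S^6(Z)

Term B:
  start: mul(add(SSSZ, Z), SSZ)
  step 1: mul(S(add(SSZ, Z)), SSZ)
  step 2: add(SSZ, mul(add(SSZ, Z), SSZ))
  step 3: S(add(SZ, mul(add(SSZ, Z), SSZ)))
  step 4: S(S(add(Z, mul(add(SSZ, Z), SSZ))))
  step 5: S(S(mul(add(SSZ, Z), SSZ)))
  step 6: S(S(mul(S(add(SZ, Z)), SSZ)))
  step 7: S(S(add(SSZ, mul(add(SZ, Z), SSZ))))
  step 8: S(S(S(add(SZ, mul(add(SZ, Z), SSZ)))))
  step 9: S(S(S(S(add(Z, mul(add(SZ, Z), SSZ))))))
  step 10: S(S(S(S(mul(add(SZ, Z), SSZ)))))
  step 11: S(S(S(S(mul(S(add(Z, Z)), SSZ)))))
  step 12: S(S(S(S(add(SSZ, mul(add(Z, Z), SSZ))))))
  step 13: S(S(S(S(S(add(SZ, mul(add(Z, Z), SSZ)))))))
  step 14: S(S(S(S(S(S(add(Z, mul(add(Z, Z), SSZ))))))))
  step 15: S(S(S(S(S(S(mul(add(Z, Z), SSZ)))))))
  step 16: S(S(S(S(S(S(mul(Z, SSZ)))))))
  step 17: S^6(Z)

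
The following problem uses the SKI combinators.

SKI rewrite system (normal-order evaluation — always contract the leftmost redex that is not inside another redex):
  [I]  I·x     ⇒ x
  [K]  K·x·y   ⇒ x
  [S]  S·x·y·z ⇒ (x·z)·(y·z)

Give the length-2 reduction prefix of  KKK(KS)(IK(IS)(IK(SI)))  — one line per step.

  start: KKK(KS)(IK(IS)(IK(SI)))
  step 1: K(KS)(IK(IS)(IK(SI)))
  step 2: KS

Answer: after 2 steps: KS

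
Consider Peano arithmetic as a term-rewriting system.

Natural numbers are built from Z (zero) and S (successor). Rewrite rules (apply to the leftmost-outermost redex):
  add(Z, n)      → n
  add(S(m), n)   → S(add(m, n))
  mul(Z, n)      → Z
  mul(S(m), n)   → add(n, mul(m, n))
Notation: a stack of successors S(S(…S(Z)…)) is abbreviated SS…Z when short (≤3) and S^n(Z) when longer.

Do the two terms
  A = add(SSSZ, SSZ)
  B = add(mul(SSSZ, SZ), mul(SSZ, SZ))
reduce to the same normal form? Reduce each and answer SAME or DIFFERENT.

Term A:
  start: add(SSSZ, SSZ)
  →1  S(add(SSZ, SSZ))
  →2  S(S(add(SZ, SSZ)))
  →3  S(S(S(add(Z, SSZ))))
  →4  S^5(Z)

Term B:
  start: add(mul(SSSZ, SZ), mul(SSZ, SZ))
  →1  add(add(SZ, mul(SSZ, SZ)), mul(SSZ, SZ))
  →2  add(S(add(Z, mul(SSZ, SZ))), mul(SSZ, SZ))
  →3  S(add(add(Z, mul(SSZ, SZ)), mul(SSZ, SZ)))
  →4  S(add(mul(SSZ, SZ), mul(SSZ, SZ)))
  →5  S(add(add(SZ, mul(SZ, SZ)), mul(SSZ, SZ)))
  →6  S(add(S(add(Z, mul(SZ, SZ))), mul(SSZ, SZ)))
  →7  S(S(add(add(Z, mul(SZ, SZ)), mul(SSZ, SZ))))
  →8  S(S(add(mul(SZ, SZ), mul(SSZ, SZ))))
  →9  S(S(add(add(SZ, mul(Z, SZ)), mul(SSZ, SZ))))
  →10  S(S(add(S(add(Z, mul(Z, SZ))), mul(SSZ, SZ))))
  →11  S(S(S(add(add(Z, mul(Z, SZ)), mul(SSZ, SZ)))))
  →12  S(S(S(add(mul(Z, SZ), mul(SSZ, SZ)))))
  →13  S(S(S(add(Z, mul(SSZ, SZ)))))
  →14  S(S(S(mul(SSZ, SZ))))
  →15  S(S(S(add(SZ, mul(SZ, SZ)))))
  →16  S(S(S(S(add(Z, mul(SZ, SZ))))))
  →17  S(S(S(S(mul(SZ, SZ)))))
  →18  S(S(S(S(add(SZ, mul(Z, SZ))))))
  →19  S(S(S(S(S(add(Z, mul(Z, SZ)))))))
  →20  S(S(S(S(S(mul(Z, SZ))))))
  →21  S^5(Z)

Answer: SAME — A ⇓ S^5(Z), B ⇓ S^5(Z)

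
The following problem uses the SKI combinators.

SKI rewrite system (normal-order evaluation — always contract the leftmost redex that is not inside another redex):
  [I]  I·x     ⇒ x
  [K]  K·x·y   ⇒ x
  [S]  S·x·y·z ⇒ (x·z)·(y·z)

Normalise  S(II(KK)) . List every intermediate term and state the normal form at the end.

Answer: normal form = S(KK)  (in 2 steps)

Reduction:
  start: S(II(KK))
  [1] S(I(KK))
  [2] S(KK)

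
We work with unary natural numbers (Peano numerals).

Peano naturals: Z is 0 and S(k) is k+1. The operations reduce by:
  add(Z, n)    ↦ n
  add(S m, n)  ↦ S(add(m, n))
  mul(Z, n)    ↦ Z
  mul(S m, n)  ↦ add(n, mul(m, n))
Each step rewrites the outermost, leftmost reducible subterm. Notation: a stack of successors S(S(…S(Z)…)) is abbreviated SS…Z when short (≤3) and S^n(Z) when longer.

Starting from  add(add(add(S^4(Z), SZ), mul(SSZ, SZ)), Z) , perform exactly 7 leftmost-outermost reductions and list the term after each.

  start: add(add(add(S^4(Z), SZ), mul(SSZ, SZ)), Z)
  step 1: add(add(S(add(SSSZ, SZ)), mul(SSZ, SZ)), Z)
  step 2: add(S(add(add(SSSZ, SZ), mul(SSZ, SZ))), Z)
  step 3: S(add(add(add(SSSZ, SZ), mul(SSZ, SZ)), Z))
  step 4: S(add(add(S(add(SSZ, SZ)), mul(SSZ, SZ)), Z))
  step 5: S(add(S(add(add(SSZ, SZ), mul(SSZ, SZ))), Z))
  step 6: S(S(add(add(add(SSZ, SZ), mul(SSZ, SZ)), Z)))
  step 7: S(S(add(add(S(add(SZ, SZ)), mul(SSZ, SZ)), Z)))

Answer: after 7 steps: S(S(add(add(S(add(SZ, SZ)), mul(SSZ, SZ)), Z)))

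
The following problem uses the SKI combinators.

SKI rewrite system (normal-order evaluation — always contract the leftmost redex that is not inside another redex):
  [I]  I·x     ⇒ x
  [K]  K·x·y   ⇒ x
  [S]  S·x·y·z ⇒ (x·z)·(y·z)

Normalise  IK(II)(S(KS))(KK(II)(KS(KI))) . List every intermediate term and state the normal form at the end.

  start: IK(II)(S(KS))(KK(II)(KS(KI)))
  step 1: K(II)(S(KS))(KK(II)(KS(KI)))
  step 2: II(KK(II)(KS(KI)))
  step 3: I(KK(II)(KS(KI)))
  step 4: KK(II)(KS(KI))
  step 5: K(KS(KI))
  step 6: KS

Answer: normal form = KS  (in 6 steps)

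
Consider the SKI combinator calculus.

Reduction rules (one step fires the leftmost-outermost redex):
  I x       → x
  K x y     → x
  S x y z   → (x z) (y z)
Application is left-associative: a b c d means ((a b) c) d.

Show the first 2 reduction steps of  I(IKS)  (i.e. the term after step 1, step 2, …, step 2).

  start: I(IKS)
  step 1: IKS
  step 2: KS

Answer: after 2 steps: KS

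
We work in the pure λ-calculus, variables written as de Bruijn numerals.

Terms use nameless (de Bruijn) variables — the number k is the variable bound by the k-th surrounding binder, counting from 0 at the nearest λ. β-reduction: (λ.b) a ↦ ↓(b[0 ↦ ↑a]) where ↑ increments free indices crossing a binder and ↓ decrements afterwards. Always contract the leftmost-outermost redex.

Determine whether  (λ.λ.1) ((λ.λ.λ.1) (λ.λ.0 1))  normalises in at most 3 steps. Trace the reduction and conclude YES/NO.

Answer: YES — reaches normal form λ.λ.λ.1 in 2 ≤ 3 steps

Working:
  start: (λ.λ.1) ((λ.λ.λ.1) (λ.λ.0 1))
  [1] λ.(λ.λ.λ.1) (λ.λ.0 1)
  [2] λ.λ.λ.1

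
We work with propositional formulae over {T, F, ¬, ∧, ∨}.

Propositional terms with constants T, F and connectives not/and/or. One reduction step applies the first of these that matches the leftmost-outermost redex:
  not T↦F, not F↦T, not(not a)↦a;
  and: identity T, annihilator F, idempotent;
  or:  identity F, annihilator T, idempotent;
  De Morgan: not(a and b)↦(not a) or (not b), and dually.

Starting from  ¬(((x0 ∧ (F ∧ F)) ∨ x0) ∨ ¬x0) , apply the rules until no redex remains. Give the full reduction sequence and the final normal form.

  start: ¬(((x0 ∧ (F ∧ F)) ∨ x0) ∨ ¬x0)
  →1  ¬((x0 ∧ (F ∧ F)) ∨ x0) ∧ ¬¬x0
  →2  (¬(x0 ∧ (F ∧ F)) ∧ ¬x0) ∧ ¬¬x0
  →3  ((¬x0 ∨ ¬(F ∧ F)) ∧ ¬x0) ∧ ¬¬x0
  →4  ((¬x0 ∨ (¬F ∨ ¬F)) ∧ ¬x0) ∧ ¬¬x0
  →5  ((¬x0 ∨ ¬F) ∧ ¬x0) ∧ ¬¬x0
  →6  ((¬x0 ∨ T) ∧ ¬x0) ∧ ¬¬x0
  →7  (T ∧ ¬x0) ∧ ¬¬x0
  →8  ¬x0 ∧ ¬¬x0
  →9  ¬x0 ∧ x0

Answer: normal form = ¬x0 ∧ x0  (in 9 steps)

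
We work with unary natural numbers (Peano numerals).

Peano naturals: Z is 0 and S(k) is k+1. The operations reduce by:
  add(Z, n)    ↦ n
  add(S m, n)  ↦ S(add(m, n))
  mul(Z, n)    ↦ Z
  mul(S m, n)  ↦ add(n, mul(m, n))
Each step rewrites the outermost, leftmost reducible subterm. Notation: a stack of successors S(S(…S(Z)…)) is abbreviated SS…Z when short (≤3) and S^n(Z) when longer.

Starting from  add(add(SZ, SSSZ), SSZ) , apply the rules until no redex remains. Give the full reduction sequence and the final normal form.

Answer: normal form = S^6(Z)  (in 7 steps)

Derivation:
  start: add(add(SZ, SSSZ), SSZ)
  step 1: add(S(add(Z, SSSZ)), SSZ)
  step 2: S(add(add(Z, SSSZ), SSZ))
  step 3: S(add(SSSZ, SSZ))
  step 4: S(S(add(SSZ, SSZ)))
  step 5: S(S(S(add(SZ, SSZ))))
  step 6: S(S(S(S(add(Z, SSZ)))))
  step 7: S^6(Z)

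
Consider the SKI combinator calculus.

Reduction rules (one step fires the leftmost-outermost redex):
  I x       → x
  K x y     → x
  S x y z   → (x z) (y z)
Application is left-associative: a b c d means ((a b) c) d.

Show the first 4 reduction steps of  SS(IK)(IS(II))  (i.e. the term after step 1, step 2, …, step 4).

Answer: after 4 steps: S(SI)(K(IS(II)))

Derivation:
  start: SS(IK)(IS(II))
  [1] S(IS(II))(IK(IS(II)))
  [2] S(S(II))(IK(IS(II)))
  [3] S(SI)(IK(IS(II)))
  [4] S(SI)(K(IS(II)))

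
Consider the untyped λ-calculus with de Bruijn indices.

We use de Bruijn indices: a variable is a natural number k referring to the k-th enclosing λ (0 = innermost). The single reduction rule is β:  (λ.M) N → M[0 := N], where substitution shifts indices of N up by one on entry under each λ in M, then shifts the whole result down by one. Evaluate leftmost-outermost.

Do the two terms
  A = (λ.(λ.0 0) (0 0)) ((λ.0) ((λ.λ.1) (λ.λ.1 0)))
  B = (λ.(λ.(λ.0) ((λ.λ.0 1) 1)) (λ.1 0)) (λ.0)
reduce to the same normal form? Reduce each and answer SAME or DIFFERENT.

Answer: DIFFERENT — A ⇓ λ.λ.1 0, B ⇓ λ.0 (λ.0)

Reduction:
Term A:
  start: (λ.(λ.0 0) (0 0)) ((λ.0) ((λ.λ.1) (λ.λ.1 0)))
  step 1: (λ.0 0) ((λ.0) ((λ.λ.1) (λ.λ.1 0)) ((λ.0) ((λ.λ.1) (λ.λ.1 0))))
  step 2: (λ.0) ((λ.λ.1) (λ.λ.1 0)) ((λ.0) ((λ.λ.1) (λ.λ.1 0))) ((λ.0) ((λ.λ.1) (λ.λ.1 0)) ((λ.0) ((λ.λ.1) (λ.λ.1 0))))
  step 3: (λ.λ.1) (λ.λ.1 0) ((λ.0) ((λ.λ.1) (λ.λ.1 0))) ((λ.0) ((λ.λ.1) (λ.λ.1 0)) ((λ.0) ((λ.λ.1) (λ.λ.1 0))))
  step 4: (λ.λ.λ.1 0) ((λ.0) ((λ.λ.1) (λ.λ.1 0))) ((λ.0) ((λ.λ.1) (λ.λ.1 0)) ((λ.0) ((λ.λ.1) (λ.λ.1 0))))
  step 5: (λ.λ.1 0) ((λ.0) ((λ.λ.1) (λ.λ.1 0)) ((λ.0) ((λ.λ.1) (λ.λ.1 0))))
  step 6: λ.(λ.0) ((λ.λ.1) (λ.λ.1 0)) ((λ.0) ((λ.λ.1) (λ.λ.1 0))) 0
  step 7: λ.(λ.λ.1) (λ.λ.1 0) ((λ.0) ((λ.λ.1) (λ.λ.1 0))) 0
  step 8: λ.(λ.λ.λ.1 0) ((λ.0) ((λ.λ.1) (λ.λ.1 0))) 0
  step 9: λ.(λ.λ.1 0) 0
  step 10: λ.λ.1 0

Term B:
  start: (λ.(λ.(λ.0) ((λ.λ.0 1) 1)) (λ.1 0)) (λ.0)
  step 1: (λ.(λ.0) ((λ.λ.0 1) (λ.0))) (λ.(λ.0) 0)
  step 2: (λ.0) ((λ.λ.0 1) (λ.0))
  step 3: (λ.λ.0 1) (λ.0)
  step 4: λ.0 (λ.0)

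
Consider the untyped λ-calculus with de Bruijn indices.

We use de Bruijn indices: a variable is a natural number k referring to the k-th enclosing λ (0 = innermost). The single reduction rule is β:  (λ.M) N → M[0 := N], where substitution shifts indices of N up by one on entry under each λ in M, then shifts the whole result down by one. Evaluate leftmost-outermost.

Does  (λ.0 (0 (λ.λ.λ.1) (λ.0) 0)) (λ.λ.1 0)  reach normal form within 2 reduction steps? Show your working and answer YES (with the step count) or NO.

  start: (λ.0 (0 (λ.λ.λ.1) (λ.0) 0)) (λ.λ.1 0)
  →1  (λ.λ.1 0) ((λ.λ.1 0) (λ.λ.λ.1) (λ.0) (λ.λ.1 0))
  →2  λ.(λ.λ.1 0) (λ.λ.λ.1) (λ.0) (λ.λ.1 0) 0

Answer: NO — after 2 steps the term is λ.(λ.λ.1 0) (λ.λ.λ.1) (λ.0) (λ.λ.1 0) 0, not yet normal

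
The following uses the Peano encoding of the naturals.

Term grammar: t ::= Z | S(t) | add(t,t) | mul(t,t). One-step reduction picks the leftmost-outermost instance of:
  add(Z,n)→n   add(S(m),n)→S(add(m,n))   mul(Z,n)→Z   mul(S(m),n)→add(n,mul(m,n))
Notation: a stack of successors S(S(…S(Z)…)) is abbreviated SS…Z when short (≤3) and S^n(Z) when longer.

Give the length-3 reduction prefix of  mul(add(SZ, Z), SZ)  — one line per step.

  start: mul(add(SZ, Z), SZ)
  step 1: mul(S(add(Z, Z)), SZ)
  step 2: add(SZ, mul(add(Z, Z), SZ))
  step 3: S(add(Z, mul(add(Z, Z), SZ)))

Answer: after 3 steps: S(add(Z, mul(add(Z, Z), SZ)))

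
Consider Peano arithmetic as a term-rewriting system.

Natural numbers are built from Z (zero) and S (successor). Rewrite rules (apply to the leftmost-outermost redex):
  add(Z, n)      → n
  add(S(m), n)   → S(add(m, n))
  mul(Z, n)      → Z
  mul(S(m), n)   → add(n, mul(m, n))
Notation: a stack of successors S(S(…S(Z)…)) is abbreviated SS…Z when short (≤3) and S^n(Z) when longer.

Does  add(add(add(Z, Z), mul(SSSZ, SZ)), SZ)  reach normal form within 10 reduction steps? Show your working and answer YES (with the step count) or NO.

Answer: NO — after 10 steps the term is S(S(add(mul(SZ, SZ), SZ))), not yet normal

Reduction:
  start: add(add(add(Z, Z), mul(SSSZ, SZ)), SZ)
  step 1: add(add(Z, mul(SSSZ, SZ)), SZ)
  step 2: add(mul(SSSZ, SZ), SZ)
  step 3: add(add(SZ, mul(SSZ, SZ)), SZ)
  step 4: add(S(add(Z, mul(SSZ, SZ))), SZ)
  step 5: S(add(add(Z, mul(SSZ, SZ)), SZ))
  step 6: S(add(mul(SSZ, SZ), SZ))
  step 7: S(add(add(SZ, mul(SZ, SZ)), SZ))
  step 8: S(add(S(add(Z, mul(SZ, SZ))), SZ))
  step 9: S(S(add(add(Z, mul(SZ, SZ)), SZ)))
  step 10: S(S(add(mul(SZ, SZ), SZ)))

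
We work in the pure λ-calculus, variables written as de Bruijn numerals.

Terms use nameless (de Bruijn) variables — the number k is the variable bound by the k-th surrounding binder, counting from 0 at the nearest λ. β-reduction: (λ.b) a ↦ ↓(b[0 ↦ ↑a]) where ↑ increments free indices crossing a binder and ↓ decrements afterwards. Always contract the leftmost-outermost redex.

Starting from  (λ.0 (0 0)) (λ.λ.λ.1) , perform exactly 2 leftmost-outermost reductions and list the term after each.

Answer: after 2 steps: λ.λ.1

Working:
  start: (λ.0 (0 0)) (λ.λ.λ.1)
  [1] (λ.λ.λ.1) ((λ.λ.λ.1) (λ.λ.λ.1))
  [2] λ.λ.1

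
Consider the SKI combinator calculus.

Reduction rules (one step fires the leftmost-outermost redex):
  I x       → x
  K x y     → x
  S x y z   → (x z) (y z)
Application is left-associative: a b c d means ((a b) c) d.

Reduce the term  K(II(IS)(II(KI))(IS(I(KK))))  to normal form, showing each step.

Answer: normal form = K(S(KI)(S(KK)))  (in 7 steps)

Derivation:
  start: K(II(IS)(II(KI))(IS(I(KK))))
  step 1: K(I(IS)(II(KI))(IS(I(KK))))
  step 2: K(IS(II(KI))(IS(I(KK))))
  step 3: K(S(II(KI))(IS(I(KK))))
  step 4: K(S(I(KI))(IS(I(KK))))
  step 5: K(S(KI)(IS(I(KK))))
  step 6: K(S(KI)(S(I(KK))))
  step 7: K(S(KI)(S(KK)))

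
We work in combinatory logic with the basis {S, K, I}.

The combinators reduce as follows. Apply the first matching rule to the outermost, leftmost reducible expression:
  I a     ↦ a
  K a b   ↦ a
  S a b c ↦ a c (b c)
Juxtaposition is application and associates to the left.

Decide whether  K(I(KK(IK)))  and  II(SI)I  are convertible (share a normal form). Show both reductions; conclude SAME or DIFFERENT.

Term A:
  start: K(I(KK(IK)))
  [1] K(KK(IK))
  [2] KK

Term B:
  start: II(SI)I
  [1] I(SI)I
  [2] SII

Answer: DIFFERENT — A ⇓ KK, B ⇓ SII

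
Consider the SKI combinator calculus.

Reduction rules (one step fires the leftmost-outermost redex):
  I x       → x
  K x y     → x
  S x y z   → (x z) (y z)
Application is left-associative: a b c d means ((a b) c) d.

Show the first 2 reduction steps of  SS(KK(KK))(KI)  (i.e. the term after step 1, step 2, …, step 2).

Answer: after 2 steps: S(KI)(K(KI))

Reduction:
  start: SS(KK(KK))(KI)
  step 1: S(KI)(KK(KK)(KI))
  step 2: S(KI)(K(KI))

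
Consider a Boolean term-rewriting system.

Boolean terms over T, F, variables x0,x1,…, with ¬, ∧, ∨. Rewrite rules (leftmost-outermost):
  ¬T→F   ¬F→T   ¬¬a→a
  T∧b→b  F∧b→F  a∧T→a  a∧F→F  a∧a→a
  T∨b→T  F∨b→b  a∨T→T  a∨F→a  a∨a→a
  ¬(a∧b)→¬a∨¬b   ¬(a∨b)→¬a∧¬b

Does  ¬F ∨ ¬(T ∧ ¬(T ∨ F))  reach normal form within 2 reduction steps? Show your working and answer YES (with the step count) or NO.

Answer: YES — reaches normal form T in 2 ≤ 2 steps

Derivation:
  start: ¬F ∨ ¬(T ∧ ¬(T ∨ F))
  step 1: T ∨ ¬(T ∧ ¬(T ∨ F))
  step 2: T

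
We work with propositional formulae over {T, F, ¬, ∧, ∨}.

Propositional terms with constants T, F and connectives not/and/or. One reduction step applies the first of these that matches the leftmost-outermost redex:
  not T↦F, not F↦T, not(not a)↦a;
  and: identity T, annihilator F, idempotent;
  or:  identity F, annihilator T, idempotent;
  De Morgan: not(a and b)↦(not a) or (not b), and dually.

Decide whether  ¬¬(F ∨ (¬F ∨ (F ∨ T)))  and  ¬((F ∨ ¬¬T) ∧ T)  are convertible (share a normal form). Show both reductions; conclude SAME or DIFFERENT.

Answer: DIFFERENT — A ⇓ T, B ⇓ F

Reduction:
Term A:
  start: ¬¬(F ∨ (¬F ∨ (F ∨ T)))
  →1  F ∨ (¬F ∨ (F ∨ T))
  →2  ¬F ∨ (F ∨ T)
  →3  T ∨ (F ∨ T)
  →4  T

Term B:
  start: ¬((F ∨ ¬¬T) ∧ T)
  →1  ¬(F ∨ ¬¬T) ∨ ¬T
  →2  (¬F ∧ ¬¬¬T) ∨ ¬T
  →3  (T ∧ ¬¬¬T) ∨ ¬T
  →4  ¬¬¬T ∨ ¬T
  →5  ¬T ∨ ¬T
  →6  ¬T
  →7  F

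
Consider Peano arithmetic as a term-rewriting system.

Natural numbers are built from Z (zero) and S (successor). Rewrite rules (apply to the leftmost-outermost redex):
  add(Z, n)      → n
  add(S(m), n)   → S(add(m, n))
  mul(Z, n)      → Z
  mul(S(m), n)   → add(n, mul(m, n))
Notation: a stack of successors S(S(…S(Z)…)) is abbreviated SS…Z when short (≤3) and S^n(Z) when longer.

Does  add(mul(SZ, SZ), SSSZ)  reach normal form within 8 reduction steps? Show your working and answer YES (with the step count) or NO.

  start: add(mul(SZ, SZ), SSSZ)
  [1] add(add(SZ, mul(Z, SZ)), SSSZ)
  [2] add(S(add(Z, mul(Z, SZ))), SSSZ)
  [3] S(add(add(Z, mul(Z, SZ)), SSSZ))
  [4] S(add(mul(Z, SZ), SSSZ))
  [5] S(add(Z, SSSZ))
  [6] S^4(Z)

Answer: YES — reaches normal form S^4(Z) in 6 ≤ 8 steps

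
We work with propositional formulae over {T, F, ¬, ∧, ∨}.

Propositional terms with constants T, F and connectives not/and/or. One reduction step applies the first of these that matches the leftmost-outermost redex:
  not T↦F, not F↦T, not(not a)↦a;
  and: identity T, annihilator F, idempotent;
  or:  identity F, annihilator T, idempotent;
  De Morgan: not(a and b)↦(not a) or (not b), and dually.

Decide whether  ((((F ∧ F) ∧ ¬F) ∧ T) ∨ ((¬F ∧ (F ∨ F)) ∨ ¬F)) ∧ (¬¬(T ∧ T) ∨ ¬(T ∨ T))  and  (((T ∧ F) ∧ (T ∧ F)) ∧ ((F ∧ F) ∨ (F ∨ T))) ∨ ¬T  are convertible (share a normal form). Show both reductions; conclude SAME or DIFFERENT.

Answer: DIFFERENT — A ⇓ T, B ⇓ F

Working:
Term A:
  start: ((((F ∧ F) ∧ ¬F) ∧ T) ∨ ((¬F ∧ (F ∨ F)) ∨ ¬F)) ∧ (¬¬(T ∧ T) ∨ ¬(T ∨ T))
  [1] (((F ∧ F) ∧ ¬F) ∨ ((¬F ∧ (F ∨ F)) ∨ ¬F)) ∧ (¬¬(T ∧ T) ∨ ¬(T ∨ T))
  [2] ((F ∧ ¬F) ∨ ((¬F ∧ (F ∨ F)) ∨ ¬F)) ∧ (¬¬(T ∧ T) ∨ ¬(T ∨ T))
  [3] (F ∨ ((¬F ∧ (F ∨ F)) ∨ ¬F)) ∧ (¬¬(T ∧ T) ∨ ¬(T ∨ T))
  [4] ((¬F ∧ (F ∨ F)) ∨ ¬F) ∧ (¬¬(T ∧ T) ∨ ¬(T ∨ T))
  [5] ((T ∧ (F ∨ F)) ∨ ¬F) ∧ (¬¬(T ∧ T) ∨ ¬(T ∨ T))
  [6] ((F ∨ F) ∨ ¬F) ∧ (¬¬(T ∧ T) ∨ ¬(T ∨ T))
  [7] (F ∨ ¬F) ∧ (¬¬(T ∧ T) ∨ ¬(T ∨ T))
  [8] ¬F ∧ (¬¬(T ∧ T) ∨ ¬(T ∨ T))
  [9] T ∧ (¬¬(T ∧ T) ∨ ¬(T ∨ T))
  [10] ¬¬(T ∧ T) ∨ ¬(T ∨ T)
  [11] (T ∧ T) ∨ ¬(T ∨ T)
  [12] T ∨ ¬(T ∨ T)
  [13] T

Term B:
  start: (((T ∧ F) ∧ (T ∧ F)) ∧ ((F ∧ F) ∨ (F ∨ T))) ∨ ¬T
  [1] ((T ∧ F) ∧ ((F ∧ F) ∨ (F ∨ T))) ∨ ¬T
  [2] (F ∧ ((F ∧ F) ∨ (F ∨ T))) ∨ ¬T
  [3] F ∨ ¬T
  [4] ¬T
  [5] F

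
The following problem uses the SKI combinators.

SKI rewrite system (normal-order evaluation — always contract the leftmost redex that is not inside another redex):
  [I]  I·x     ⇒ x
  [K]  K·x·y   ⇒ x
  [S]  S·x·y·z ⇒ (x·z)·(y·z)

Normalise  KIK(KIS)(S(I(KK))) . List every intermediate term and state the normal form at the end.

Answer: normal form = S(KK)  (in 5 steps)

Reduction:
  start: KIK(KIS)(S(I(KK)))
  →1  I(KIS)(S(I(KK)))
  →2  KIS(S(I(KK)))
  →3  I(S(I(KK)))
  →4  S(I(KK))
  →5  S(KK)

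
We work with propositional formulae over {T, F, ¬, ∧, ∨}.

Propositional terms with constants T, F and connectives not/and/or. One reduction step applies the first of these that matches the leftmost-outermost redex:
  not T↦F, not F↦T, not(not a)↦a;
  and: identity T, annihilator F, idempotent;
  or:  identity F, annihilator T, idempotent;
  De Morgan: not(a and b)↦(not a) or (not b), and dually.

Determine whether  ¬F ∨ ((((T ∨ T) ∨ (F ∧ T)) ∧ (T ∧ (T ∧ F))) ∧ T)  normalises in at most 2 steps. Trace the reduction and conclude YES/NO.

  start: ¬F ∨ ((((T ∨ T) ∨ (F ∧ T)) ∧ (T ∧ (T ∧ F))) ∧ T)
  [1] T ∨ ((((T ∨ T) ∨ (F ∧ T)) ∧ (T ∧ (T ∧ F))) ∧ T)
  [2] T

Answer: YES — reaches normal form T in 2 ≤ 2 steps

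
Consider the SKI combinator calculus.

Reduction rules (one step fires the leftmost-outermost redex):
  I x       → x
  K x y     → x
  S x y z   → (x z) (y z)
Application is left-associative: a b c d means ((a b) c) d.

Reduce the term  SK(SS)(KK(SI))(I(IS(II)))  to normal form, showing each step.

Answer: normal form = K(SI)  (in 6 steps)

Working:
  start: SK(SS)(KK(SI))(I(IS(II)))
  [1] K(KK(SI))(SS(KK(SI)))(I(IS(II)))
  [2] KK(SI)(I(IS(II)))
  [3] K(I(IS(II)))
  [4] K(IS(II))
  [5] K(S(II))
  [6] K(SI)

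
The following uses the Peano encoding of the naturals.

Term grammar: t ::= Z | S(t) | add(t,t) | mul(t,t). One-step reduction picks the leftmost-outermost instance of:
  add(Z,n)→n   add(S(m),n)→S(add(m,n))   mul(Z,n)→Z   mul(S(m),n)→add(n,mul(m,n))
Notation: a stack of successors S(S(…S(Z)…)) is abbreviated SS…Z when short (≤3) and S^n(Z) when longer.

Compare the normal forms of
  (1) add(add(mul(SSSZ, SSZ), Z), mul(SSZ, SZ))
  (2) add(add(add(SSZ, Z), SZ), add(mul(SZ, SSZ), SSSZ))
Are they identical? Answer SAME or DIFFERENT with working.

Term A:
  start: add(add(mul(SSSZ, SSZ), Z), mul(SSZ, SZ))
  →1  add(add(add(SSZ, mul(SSZ, SSZ)), Z), mul(SSZ, SZ))
  →2  add(add(S(add(SZ, mul(SSZ, SSZ))), Z), mul(SSZ, SZ))
  →3  add(S(add(add(SZ, mul(SSZ, SSZ)), Z)), mul(SSZ, SZ))
  →4  S(add(add(add(SZ, mul(SSZ, SSZ)), Z), mul(SSZ, SZ)))
  →5  S(add(add(S(add(Z, mul(SSZ, SSZ))), Z), mul(SSZ, SZ)))
  →6  S(add(S(add(add(Z, mul(SSZ, SSZ)), Z)), mul(SSZ, SZ)))
  →7  S(S(add(add(add(Z, mul(SSZ, SSZ)), Z), mul(SSZ, SZ))))
  →8  S(S(add(add(mul(SSZ, SSZ), Z), mul(SSZ, SZ))))
  →9  S(S(add(add(add(SSZ, mul(SZ, SSZ)), Z), mul(SSZ, SZ))))
  →10  S(S(add(add(S(add(SZ, mul(SZ, SSZ))), Z), mul(SSZ, SZ))))
  →11  S(S(add(S(add(add(SZ, mul(SZ, SSZ)), Z)), mul(SSZ, SZ))))
  →12  S(S(S(add(add(add(SZ, mul(SZ, SSZ)), Z), mul(SSZ, SZ)))))
  →13  S(S(S(add(add(S(add(Z, mul(SZ, SSZ))), Z), mul(SSZ, SZ)))))
  →14  S(S(S(add(S(add(add(Z, mul(SZ, SSZ)), Z)), mul(SSZ, SZ)))))
  →15  S(S(S(S(add(add(add(Z, mul(SZ, SSZ)), Z), mul(SSZ, SZ))))))
  →16  S(S(S(S(add(add(mul(SZ, SSZ), Z), mul(SSZ, SZ))))))
  →17  S(S(S(S(add(add(add(SSZ, mul(Z, SSZ)), Z), mul(SSZ, SZ))))))
  →18  S(S(S(S(add(add(S(add(SZ, mul(Z, SSZ))), Z), mul(SSZ, SZ))))))
  →19  S(S(S(S(add(S(add(add(SZ, mul(Z, SSZ)), Z)), mul(SSZ, SZ))))))
  →20  S(S(S(S(S(add(add(add(SZ, mul(Z, SSZ)), Z), mul(SSZ, SZ)))))))
  →21  S(S(S(S(S(add(add(S(add(Z, mul(Z, SSZ))), Z), mul(SSZ, SZ)))))))
  →22  S(S(S(S(S(add(S(add(add(Z, mul(Z, SSZ)), Z)), mul(SSZ, SZ)))))))
  →23  S(S(S(S(S(S(add(add(add(Z, mul(Z, SSZ)), Z), mul(SSZ, SZ))))))))
  →24  S(S(S(S(S(S(add(add(mul(Z, SSZ), Z), mul(SSZ, SZ))))))))
  →25  S(S(S(S(S(S(add(add(Z, Z), mul(SSZ, SZ))))))))
  →26  S(S(S(S(S(S(add(Z, mul(SSZ, SZ))))))))
  →27  S(S(S(S(S(S(mul(SSZ, SZ)))))))
  →28  S(S(S(S(S(S(add(SZ, mul(SZ, SZ))))))))
  →29  S(S(S(S(S(S(S(add(Z, mul(SZ, SZ)))))))))
  →30  S(S(S(S(S(S(S(mul(SZ, SZ))))))))
  →31  S(S(S(S(S(S(S(add(SZ, mul(Z, SZ)))))))))
  →32  S(S(S(S(S(S(S(S(add(Z, mul(Z, SZ))))))))))
  →33  S(S(S(S(S(S(S(S(mul(Z, SZ)))))))))
  →34  S^8(Z)

Term B:
  start: add(add(add(SSZ, Z), SZ), add(mul(SZ, SSZ), SSSZ))
  →1  add(add(S(add(SZ, Z)), SZ), add(mul(SZ, SSZ), SSSZ))
  →2  add(S(add(add(SZ, Z), SZ)), add(mul(SZ, SSZ), SSSZ))
  →3  S(add(add(add(SZ, Z), SZ), add(mul(SZ, SSZ), SSSZ)))
  →4  S(add(add(S(add(Z, Z)), SZ), add(mul(SZ, SSZ), SSSZ)))
  →5  S(add(S(add(add(Z, Z), SZ)), add(mul(SZ, SSZ), SSSZ)))
  →6  S(S(add(add(add(Z, Z), SZ), add(mul(SZ, SSZ), SSSZ))))
  →7  S(S(add(add(Z, SZ), add(mul(SZ, SSZ), SSSZ))))
  →8  S(S(add(SZ, add(mul(SZ, SSZ), SSSZ))))
  →9  S(S(S(add(Z, add(mul(SZ, SSZ), SSSZ)))))
  →10  S(S(S(add(mul(SZ, SSZ), SSSZ))))
  →11  S(S(S(add(add(SSZ, mul(Z, SSZ)), SSSZ))))
  →12  S(S(S(add(S(add(SZ, mul(Z, SSZ))), SSSZ))))
  →13  S(S(S(S(add(add(SZ, mul(Z, SSZ)), SSSZ)))))
  →14  S(S(S(S(add(S(add(Z, mul(Z, SSZ))), SSSZ)))))
  →15  S(S(S(S(S(add(add(Z, mul(Z, SSZ)), SSSZ))))))
  →16  S(S(S(S(S(add(mul(Z, SSZ), SSSZ))))))
  →17  S(S(S(S(S(add(Z, SSSZ))))))
  →18  S^8(Z)

Answer: SAME — A ⇓ S^8(Z), B ⇓ S^8(Z)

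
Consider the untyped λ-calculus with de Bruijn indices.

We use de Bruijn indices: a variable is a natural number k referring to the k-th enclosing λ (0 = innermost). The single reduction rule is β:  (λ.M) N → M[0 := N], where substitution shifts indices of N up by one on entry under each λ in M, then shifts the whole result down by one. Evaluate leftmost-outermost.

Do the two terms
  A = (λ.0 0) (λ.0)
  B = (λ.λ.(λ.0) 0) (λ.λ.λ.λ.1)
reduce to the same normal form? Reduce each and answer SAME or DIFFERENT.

Term A:
  start: (λ.0 0) (λ.0)
  →1  (λ.0) (λ.0)
  →2  λ.0

Term B:
  start: (λ.λ.(λ.0) 0) (λ.λ.λ.λ.1)
  →1  λ.(λ.0) 0
  →2  λ.0

Answer: SAME — A ⇓ λ.0, B ⇓ λ.0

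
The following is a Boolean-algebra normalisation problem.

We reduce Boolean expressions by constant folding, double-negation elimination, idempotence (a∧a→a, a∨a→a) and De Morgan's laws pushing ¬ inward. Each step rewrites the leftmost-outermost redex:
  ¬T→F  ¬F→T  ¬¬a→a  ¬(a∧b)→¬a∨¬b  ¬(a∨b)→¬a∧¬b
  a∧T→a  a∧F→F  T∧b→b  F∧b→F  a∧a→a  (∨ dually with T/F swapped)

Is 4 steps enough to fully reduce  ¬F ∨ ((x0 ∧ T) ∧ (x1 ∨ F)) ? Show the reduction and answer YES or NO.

Answer: YES — reaches normal form T in 2 ≤ 4 steps

Reduction:
  start: ¬F ∨ ((x0 ∧ T) ∧ (x1 ∨ F))
  [1] T ∨ ((x0 ∧ T) ∧ (x1 ∨ F))
  [2] T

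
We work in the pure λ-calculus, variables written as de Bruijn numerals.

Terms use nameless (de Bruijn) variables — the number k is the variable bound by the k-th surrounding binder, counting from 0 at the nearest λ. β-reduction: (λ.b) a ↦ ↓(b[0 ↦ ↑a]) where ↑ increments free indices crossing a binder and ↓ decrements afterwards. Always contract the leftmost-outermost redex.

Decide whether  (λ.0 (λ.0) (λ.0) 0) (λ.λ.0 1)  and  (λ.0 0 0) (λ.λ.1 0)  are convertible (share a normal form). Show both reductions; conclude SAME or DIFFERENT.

Term A:
  start: (λ.0 (λ.0) (λ.0) 0) (λ.λ.0 1)
  [1] (λ.λ.0 1) (λ.0) (λ.0) (λ.λ.0 1)
  [2] (λ.0 (λ.0)) (λ.0) (λ.λ.0 1)
  [3] (λ.0) (λ.0) (λ.λ.0 1)
  [4] (λ.0) (λ.λ.0 1)
  [5] λ.λ.0 1

Term B:
  start: (λ.0 0 0) (λ.λ.1 0)
  [1] (λ.λ.1 0) (λ.λ.1 0) (λ.λ.1 0)
  [2] (λ.(λ.λ.1 0) 0) (λ.λ.1 0)
  [3] (λ.λ.1 0) (λ.λ.1 0)
  [4] λ.(λ.λ.1 0) 0
  [5] λ.λ.1 0

Answer: DIFFERENT — A ⇓ λ.λ.0 1, B ⇓ λ.λ.1 0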